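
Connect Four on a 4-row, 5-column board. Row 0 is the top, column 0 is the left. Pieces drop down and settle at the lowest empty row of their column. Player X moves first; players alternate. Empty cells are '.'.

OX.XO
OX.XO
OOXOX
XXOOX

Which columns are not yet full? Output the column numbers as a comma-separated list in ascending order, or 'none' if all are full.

col 0: top cell = 'O' → FULL
col 1: top cell = 'X' → FULL
col 2: top cell = '.' → open
col 3: top cell = 'X' → FULL
col 4: top cell = 'O' → FULL

Answer: 2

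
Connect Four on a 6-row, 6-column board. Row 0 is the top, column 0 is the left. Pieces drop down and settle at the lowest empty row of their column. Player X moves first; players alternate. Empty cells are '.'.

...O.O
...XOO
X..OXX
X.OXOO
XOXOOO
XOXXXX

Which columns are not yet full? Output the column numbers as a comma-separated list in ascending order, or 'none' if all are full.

col 0: top cell = '.' → open
col 1: top cell = '.' → open
col 2: top cell = '.' → open
col 3: top cell = 'O' → FULL
col 4: top cell = '.' → open
col 5: top cell = 'O' → FULL

Answer: 0,1,2,4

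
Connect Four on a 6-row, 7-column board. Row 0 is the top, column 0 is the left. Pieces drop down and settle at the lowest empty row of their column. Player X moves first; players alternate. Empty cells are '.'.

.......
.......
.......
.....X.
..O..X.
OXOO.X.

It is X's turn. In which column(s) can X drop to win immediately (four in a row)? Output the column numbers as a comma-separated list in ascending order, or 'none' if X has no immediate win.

col 0: drop X → no win
col 1: drop X → no win
col 2: drop X → no win
col 3: drop X → no win
col 4: drop X → no win
col 5: drop X → WIN!
col 6: drop X → no win

Answer: 5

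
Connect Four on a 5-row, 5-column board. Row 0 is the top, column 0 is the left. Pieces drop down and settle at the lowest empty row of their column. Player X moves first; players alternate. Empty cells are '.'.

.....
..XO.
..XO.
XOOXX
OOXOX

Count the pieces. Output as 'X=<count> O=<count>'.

X=7 O=7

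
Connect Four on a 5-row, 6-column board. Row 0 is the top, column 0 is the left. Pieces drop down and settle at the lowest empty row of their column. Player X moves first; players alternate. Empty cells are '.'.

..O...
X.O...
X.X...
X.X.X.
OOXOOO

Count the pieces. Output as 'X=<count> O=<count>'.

X=7 O=7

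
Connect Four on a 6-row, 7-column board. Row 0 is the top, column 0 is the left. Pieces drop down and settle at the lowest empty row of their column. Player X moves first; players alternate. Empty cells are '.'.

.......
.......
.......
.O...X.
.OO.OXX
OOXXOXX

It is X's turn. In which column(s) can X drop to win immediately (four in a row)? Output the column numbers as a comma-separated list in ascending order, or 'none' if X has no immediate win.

Answer: 5

Derivation:
col 0: drop X → no win
col 1: drop X → no win
col 2: drop X → no win
col 3: drop X → no win
col 4: drop X → no win
col 5: drop X → WIN!
col 6: drop X → no win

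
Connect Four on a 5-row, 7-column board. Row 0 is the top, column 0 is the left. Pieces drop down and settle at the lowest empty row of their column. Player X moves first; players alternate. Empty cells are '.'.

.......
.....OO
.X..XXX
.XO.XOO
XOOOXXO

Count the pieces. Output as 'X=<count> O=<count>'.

X=9 O=9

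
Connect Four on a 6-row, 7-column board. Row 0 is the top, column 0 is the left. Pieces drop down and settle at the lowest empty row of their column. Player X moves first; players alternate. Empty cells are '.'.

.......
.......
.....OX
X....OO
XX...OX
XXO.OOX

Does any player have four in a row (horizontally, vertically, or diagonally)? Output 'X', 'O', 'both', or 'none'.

O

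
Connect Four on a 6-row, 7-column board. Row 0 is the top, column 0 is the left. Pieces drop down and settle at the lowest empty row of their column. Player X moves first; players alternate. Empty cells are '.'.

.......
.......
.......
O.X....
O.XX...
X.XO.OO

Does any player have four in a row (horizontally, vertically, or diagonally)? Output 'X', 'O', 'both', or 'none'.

none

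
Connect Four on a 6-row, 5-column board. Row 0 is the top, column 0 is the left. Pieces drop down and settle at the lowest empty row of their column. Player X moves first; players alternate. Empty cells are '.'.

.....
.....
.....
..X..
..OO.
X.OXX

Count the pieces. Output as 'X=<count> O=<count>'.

X=4 O=3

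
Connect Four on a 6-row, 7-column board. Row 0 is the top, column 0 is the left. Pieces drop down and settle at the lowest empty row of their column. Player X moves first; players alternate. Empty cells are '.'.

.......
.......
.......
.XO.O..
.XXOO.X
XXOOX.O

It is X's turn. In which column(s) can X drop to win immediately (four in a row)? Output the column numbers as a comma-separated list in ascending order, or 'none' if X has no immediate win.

col 0: drop X → no win
col 1: drop X → WIN!
col 2: drop X → no win
col 3: drop X → no win
col 4: drop X → no win
col 5: drop X → no win
col 6: drop X → no win

Answer: 1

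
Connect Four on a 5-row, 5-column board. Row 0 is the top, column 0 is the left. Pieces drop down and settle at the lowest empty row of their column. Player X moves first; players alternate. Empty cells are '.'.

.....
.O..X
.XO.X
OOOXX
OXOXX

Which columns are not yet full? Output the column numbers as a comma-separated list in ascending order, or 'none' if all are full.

Answer: 0,1,2,3,4

Derivation:
col 0: top cell = '.' → open
col 1: top cell = '.' → open
col 2: top cell = '.' → open
col 3: top cell = '.' → open
col 4: top cell = '.' → open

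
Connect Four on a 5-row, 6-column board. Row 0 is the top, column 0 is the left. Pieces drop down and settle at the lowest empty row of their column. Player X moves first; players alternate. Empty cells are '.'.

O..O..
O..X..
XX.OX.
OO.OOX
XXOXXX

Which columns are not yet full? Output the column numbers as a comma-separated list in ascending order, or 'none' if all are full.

Answer: 1,2,4,5

Derivation:
col 0: top cell = 'O' → FULL
col 1: top cell = '.' → open
col 2: top cell = '.' → open
col 3: top cell = 'O' → FULL
col 4: top cell = '.' → open
col 5: top cell = '.' → open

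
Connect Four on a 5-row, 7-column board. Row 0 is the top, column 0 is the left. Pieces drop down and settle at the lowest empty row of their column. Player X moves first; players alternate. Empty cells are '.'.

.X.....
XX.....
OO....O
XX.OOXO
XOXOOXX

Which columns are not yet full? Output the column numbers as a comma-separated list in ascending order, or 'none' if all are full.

col 0: top cell = '.' → open
col 1: top cell = 'X' → FULL
col 2: top cell = '.' → open
col 3: top cell = '.' → open
col 4: top cell = '.' → open
col 5: top cell = '.' → open
col 6: top cell = '.' → open

Answer: 0,2,3,4,5,6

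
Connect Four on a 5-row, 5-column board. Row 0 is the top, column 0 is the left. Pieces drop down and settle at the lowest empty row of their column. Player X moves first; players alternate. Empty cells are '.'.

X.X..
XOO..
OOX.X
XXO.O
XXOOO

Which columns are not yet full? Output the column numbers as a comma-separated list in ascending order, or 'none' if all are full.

col 0: top cell = 'X' → FULL
col 1: top cell = '.' → open
col 2: top cell = 'X' → FULL
col 3: top cell = '.' → open
col 4: top cell = '.' → open

Answer: 1,3,4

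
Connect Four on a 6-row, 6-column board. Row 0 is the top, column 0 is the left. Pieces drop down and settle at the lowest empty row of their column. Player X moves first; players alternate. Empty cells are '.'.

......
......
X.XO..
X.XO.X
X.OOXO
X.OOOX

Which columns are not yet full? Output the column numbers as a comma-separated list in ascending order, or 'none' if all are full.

col 0: top cell = '.' → open
col 1: top cell = '.' → open
col 2: top cell = '.' → open
col 3: top cell = '.' → open
col 4: top cell = '.' → open
col 5: top cell = '.' → open

Answer: 0,1,2,3,4,5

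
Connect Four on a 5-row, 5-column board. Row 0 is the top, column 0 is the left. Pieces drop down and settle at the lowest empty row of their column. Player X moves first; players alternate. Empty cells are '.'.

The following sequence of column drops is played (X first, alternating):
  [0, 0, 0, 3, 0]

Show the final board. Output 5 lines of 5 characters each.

Answer: .....
X....
X....
O....
X..O.

Derivation:
Move 1: X drops in col 0, lands at row 4
Move 2: O drops in col 0, lands at row 3
Move 3: X drops in col 0, lands at row 2
Move 4: O drops in col 3, lands at row 4
Move 5: X drops in col 0, lands at row 1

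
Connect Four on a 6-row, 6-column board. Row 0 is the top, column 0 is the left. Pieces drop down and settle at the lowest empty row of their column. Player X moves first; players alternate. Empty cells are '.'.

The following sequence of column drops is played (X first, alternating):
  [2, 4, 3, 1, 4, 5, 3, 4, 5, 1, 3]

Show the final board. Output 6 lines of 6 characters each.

Answer: ......
......
......
...XO.
.O.XXX
.OXXOO

Derivation:
Move 1: X drops in col 2, lands at row 5
Move 2: O drops in col 4, lands at row 5
Move 3: X drops in col 3, lands at row 5
Move 4: O drops in col 1, lands at row 5
Move 5: X drops in col 4, lands at row 4
Move 6: O drops in col 5, lands at row 5
Move 7: X drops in col 3, lands at row 4
Move 8: O drops in col 4, lands at row 3
Move 9: X drops in col 5, lands at row 4
Move 10: O drops in col 1, lands at row 4
Move 11: X drops in col 3, lands at row 3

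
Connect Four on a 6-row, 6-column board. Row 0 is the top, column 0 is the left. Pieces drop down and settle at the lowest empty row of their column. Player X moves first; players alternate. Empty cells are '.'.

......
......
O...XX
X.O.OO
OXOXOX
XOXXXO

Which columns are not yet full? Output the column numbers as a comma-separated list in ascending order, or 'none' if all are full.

col 0: top cell = '.' → open
col 1: top cell = '.' → open
col 2: top cell = '.' → open
col 3: top cell = '.' → open
col 4: top cell = '.' → open
col 5: top cell = '.' → open

Answer: 0,1,2,3,4,5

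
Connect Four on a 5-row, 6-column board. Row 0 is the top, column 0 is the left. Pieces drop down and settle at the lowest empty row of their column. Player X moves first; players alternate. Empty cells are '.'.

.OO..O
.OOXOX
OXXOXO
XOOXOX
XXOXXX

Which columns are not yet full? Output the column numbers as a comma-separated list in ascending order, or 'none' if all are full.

col 0: top cell = '.' → open
col 1: top cell = 'O' → FULL
col 2: top cell = 'O' → FULL
col 3: top cell = '.' → open
col 4: top cell = '.' → open
col 5: top cell = 'O' → FULL

Answer: 0,3,4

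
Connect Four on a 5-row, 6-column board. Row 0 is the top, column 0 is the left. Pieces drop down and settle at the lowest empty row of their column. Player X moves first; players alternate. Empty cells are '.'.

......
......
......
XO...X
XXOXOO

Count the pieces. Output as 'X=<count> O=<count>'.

X=5 O=4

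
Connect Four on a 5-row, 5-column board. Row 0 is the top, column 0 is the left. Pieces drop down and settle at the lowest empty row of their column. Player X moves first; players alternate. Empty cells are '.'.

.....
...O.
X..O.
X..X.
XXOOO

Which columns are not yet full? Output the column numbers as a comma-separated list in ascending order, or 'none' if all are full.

col 0: top cell = '.' → open
col 1: top cell = '.' → open
col 2: top cell = '.' → open
col 3: top cell = '.' → open
col 4: top cell = '.' → open

Answer: 0,1,2,3,4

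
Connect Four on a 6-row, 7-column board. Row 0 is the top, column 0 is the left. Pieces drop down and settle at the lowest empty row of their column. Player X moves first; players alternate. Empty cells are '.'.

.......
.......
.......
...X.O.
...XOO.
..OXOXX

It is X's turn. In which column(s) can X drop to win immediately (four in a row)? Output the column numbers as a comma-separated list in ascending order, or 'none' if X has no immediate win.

col 0: drop X → no win
col 1: drop X → no win
col 2: drop X → no win
col 3: drop X → WIN!
col 4: drop X → no win
col 5: drop X → no win
col 6: drop X → no win

Answer: 3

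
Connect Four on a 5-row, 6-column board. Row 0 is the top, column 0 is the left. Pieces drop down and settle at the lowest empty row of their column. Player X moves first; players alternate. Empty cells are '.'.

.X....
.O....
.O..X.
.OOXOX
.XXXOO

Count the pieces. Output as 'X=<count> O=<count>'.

X=7 O=7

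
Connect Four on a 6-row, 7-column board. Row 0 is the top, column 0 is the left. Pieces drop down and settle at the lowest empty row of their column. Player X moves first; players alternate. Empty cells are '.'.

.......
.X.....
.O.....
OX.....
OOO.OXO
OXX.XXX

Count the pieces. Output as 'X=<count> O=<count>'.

X=8 O=8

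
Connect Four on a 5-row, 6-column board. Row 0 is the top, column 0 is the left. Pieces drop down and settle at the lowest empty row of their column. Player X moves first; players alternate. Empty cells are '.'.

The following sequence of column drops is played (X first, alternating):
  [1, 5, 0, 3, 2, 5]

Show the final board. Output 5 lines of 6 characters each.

Move 1: X drops in col 1, lands at row 4
Move 2: O drops in col 5, lands at row 4
Move 3: X drops in col 0, lands at row 4
Move 4: O drops in col 3, lands at row 4
Move 5: X drops in col 2, lands at row 4
Move 6: O drops in col 5, lands at row 3

Answer: ......
......
......
.....O
XXXO.O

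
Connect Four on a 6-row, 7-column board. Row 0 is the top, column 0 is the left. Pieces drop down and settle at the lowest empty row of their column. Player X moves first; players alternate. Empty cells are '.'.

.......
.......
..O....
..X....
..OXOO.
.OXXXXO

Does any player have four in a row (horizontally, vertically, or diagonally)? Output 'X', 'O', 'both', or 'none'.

X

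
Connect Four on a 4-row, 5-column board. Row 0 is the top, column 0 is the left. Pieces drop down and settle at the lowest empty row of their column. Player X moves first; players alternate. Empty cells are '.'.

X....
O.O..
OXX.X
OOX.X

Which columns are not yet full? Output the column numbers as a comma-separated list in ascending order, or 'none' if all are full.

Answer: 1,2,3,4

Derivation:
col 0: top cell = 'X' → FULL
col 1: top cell = '.' → open
col 2: top cell = '.' → open
col 3: top cell = '.' → open
col 4: top cell = '.' → open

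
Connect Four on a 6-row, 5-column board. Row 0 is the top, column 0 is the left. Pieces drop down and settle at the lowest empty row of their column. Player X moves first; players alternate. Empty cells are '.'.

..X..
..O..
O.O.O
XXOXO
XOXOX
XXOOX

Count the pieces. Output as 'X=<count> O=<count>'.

X=10 O=10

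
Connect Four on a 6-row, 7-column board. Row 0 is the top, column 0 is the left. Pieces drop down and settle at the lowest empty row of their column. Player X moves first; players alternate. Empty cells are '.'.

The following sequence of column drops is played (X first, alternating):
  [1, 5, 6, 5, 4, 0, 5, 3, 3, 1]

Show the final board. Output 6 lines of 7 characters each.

Answer: .......
.......
.......
.....X.
.O.X.O.
OX.OXOX

Derivation:
Move 1: X drops in col 1, lands at row 5
Move 2: O drops in col 5, lands at row 5
Move 3: X drops in col 6, lands at row 5
Move 4: O drops in col 5, lands at row 4
Move 5: X drops in col 4, lands at row 5
Move 6: O drops in col 0, lands at row 5
Move 7: X drops in col 5, lands at row 3
Move 8: O drops in col 3, lands at row 5
Move 9: X drops in col 3, lands at row 4
Move 10: O drops in col 1, lands at row 4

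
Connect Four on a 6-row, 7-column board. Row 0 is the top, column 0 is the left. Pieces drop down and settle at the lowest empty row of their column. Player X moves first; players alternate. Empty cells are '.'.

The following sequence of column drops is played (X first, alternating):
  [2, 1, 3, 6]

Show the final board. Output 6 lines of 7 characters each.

Answer: .......
.......
.......
.......
.......
.OXX..O

Derivation:
Move 1: X drops in col 2, lands at row 5
Move 2: O drops in col 1, lands at row 5
Move 3: X drops in col 3, lands at row 5
Move 4: O drops in col 6, lands at row 5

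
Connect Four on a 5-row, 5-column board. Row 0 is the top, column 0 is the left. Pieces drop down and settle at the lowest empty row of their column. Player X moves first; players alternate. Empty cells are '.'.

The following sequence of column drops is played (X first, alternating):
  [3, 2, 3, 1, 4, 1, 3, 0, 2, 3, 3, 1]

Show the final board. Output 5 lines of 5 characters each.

Answer: ...X.
...O.
.O.X.
.OXX.
OOOXX

Derivation:
Move 1: X drops in col 3, lands at row 4
Move 2: O drops in col 2, lands at row 4
Move 3: X drops in col 3, lands at row 3
Move 4: O drops in col 1, lands at row 4
Move 5: X drops in col 4, lands at row 4
Move 6: O drops in col 1, lands at row 3
Move 7: X drops in col 3, lands at row 2
Move 8: O drops in col 0, lands at row 4
Move 9: X drops in col 2, lands at row 3
Move 10: O drops in col 3, lands at row 1
Move 11: X drops in col 3, lands at row 0
Move 12: O drops in col 1, lands at row 2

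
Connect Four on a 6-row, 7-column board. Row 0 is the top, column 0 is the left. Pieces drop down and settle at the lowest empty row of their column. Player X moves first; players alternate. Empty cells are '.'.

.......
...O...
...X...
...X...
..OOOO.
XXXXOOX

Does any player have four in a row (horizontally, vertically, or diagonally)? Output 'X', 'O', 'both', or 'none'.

both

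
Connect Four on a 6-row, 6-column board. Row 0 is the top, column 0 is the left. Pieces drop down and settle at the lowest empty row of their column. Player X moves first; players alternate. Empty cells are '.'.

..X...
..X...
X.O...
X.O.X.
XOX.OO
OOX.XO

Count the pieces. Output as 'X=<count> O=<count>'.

X=9 O=8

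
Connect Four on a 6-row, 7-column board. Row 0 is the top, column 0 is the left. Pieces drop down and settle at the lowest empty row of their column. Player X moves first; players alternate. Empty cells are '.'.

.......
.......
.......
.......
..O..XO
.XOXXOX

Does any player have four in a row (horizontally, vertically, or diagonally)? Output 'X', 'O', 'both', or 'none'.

none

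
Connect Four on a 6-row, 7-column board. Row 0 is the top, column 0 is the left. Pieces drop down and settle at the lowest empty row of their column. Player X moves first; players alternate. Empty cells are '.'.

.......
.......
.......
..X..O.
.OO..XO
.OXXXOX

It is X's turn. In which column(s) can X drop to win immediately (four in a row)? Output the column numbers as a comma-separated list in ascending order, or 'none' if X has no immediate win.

col 0: drop X → no win
col 1: drop X → no win
col 2: drop X → no win
col 3: drop X → no win
col 4: drop X → no win
col 5: drop X → no win
col 6: drop X → no win

Answer: none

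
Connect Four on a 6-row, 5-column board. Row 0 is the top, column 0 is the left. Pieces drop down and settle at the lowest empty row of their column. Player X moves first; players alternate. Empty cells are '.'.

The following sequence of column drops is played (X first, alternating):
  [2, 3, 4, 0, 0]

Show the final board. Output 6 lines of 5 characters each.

Answer: .....
.....
.....
.....
X....
O.XOX

Derivation:
Move 1: X drops in col 2, lands at row 5
Move 2: O drops in col 3, lands at row 5
Move 3: X drops in col 4, lands at row 5
Move 4: O drops in col 0, lands at row 5
Move 5: X drops in col 0, lands at row 4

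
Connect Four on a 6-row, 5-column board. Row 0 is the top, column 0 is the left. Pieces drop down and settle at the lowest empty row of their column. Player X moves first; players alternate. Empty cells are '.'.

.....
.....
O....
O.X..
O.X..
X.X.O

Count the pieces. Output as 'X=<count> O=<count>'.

X=4 O=4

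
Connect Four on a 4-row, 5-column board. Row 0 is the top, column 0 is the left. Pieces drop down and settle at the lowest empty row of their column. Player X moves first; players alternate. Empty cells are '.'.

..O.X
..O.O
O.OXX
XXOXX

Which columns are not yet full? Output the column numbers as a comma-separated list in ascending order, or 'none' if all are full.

col 0: top cell = '.' → open
col 1: top cell = '.' → open
col 2: top cell = 'O' → FULL
col 3: top cell = '.' → open
col 4: top cell = 'X' → FULL

Answer: 0,1,3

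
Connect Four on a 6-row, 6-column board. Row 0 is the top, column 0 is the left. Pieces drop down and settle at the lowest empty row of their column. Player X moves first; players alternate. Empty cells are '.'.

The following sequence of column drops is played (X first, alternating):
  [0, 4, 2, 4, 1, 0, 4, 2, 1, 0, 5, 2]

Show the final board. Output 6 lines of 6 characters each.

Answer: ......
......
......
O.O.X.
OXO.O.
XXX.OX

Derivation:
Move 1: X drops in col 0, lands at row 5
Move 2: O drops in col 4, lands at row 5
Move 3: X drops in col 2, lands at row 5
Move 4: O drops in col 4, lands at row 4
Move 5: X drops in col 1, lands at row 5
Move 6: O drops in col 0, lands at row 4
Move 7: X drops in col 4, lands at row 3
Move 8: O drops in col 2, lands at row 4
Move 9: X drops in col 1, lands at row 4
Move 10: O drops in col 0, lands at row 3
Move 11: X drops in col 5, lands at row 5
Move 12: O drops in col 2, lands at row 3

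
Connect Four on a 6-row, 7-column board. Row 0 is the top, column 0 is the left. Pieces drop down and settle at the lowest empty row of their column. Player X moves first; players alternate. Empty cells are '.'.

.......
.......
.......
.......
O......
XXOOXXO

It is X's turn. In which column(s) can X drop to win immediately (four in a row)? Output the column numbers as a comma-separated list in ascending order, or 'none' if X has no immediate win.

Answer: none

Derivation:
col 0: drop X → no win
col 1: drop X → no win
col 2: drop X → no win
col 3: drop X → no win
col 4: drop X → no win
col 5: drop X → no win
col 6: drop X → no win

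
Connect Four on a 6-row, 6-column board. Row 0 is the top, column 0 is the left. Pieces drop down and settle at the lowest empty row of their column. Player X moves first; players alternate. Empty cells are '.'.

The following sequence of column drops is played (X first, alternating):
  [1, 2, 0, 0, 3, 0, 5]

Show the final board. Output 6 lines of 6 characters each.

Move 1: X drops in col 1, lands at row 5
Move 2: O drops in col 2, lands at row 5
Move 3: X drops in col 0, lands at row 5
Move 4: O drops in col 0, lands at row 4
Move 5: X drops in col 3, lands at row 5
Move 6: O drops in col 0, lands at row 3
Move 7: X drops in col 5, lands at row 5

Answer: ......
......
......
O.....
O.....
XXOX.X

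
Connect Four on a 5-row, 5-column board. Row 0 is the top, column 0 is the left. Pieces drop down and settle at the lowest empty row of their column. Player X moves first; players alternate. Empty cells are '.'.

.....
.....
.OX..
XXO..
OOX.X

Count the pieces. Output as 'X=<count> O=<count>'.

X=5 O=4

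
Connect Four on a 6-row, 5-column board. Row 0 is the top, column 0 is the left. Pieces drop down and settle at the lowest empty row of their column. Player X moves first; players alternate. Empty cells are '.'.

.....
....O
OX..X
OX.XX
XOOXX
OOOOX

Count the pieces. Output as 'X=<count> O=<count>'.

X=9 O=9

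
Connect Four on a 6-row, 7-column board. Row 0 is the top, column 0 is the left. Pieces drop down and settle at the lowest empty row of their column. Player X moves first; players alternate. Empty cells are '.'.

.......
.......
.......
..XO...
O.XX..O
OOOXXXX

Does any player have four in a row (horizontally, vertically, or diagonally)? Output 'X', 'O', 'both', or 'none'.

X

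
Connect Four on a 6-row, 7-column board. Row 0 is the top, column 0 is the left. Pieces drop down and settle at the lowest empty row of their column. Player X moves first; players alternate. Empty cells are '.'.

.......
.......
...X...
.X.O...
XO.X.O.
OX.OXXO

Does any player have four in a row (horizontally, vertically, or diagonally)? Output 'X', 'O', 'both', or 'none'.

none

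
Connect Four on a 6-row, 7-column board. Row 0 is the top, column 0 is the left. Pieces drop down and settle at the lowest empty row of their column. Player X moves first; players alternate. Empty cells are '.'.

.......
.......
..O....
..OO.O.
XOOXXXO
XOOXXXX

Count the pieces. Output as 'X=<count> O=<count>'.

X=9 O=9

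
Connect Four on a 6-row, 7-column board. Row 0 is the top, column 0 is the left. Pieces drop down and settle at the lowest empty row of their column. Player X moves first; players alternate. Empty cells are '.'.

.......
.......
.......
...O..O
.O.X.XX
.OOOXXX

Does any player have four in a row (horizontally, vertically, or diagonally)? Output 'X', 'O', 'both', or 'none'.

none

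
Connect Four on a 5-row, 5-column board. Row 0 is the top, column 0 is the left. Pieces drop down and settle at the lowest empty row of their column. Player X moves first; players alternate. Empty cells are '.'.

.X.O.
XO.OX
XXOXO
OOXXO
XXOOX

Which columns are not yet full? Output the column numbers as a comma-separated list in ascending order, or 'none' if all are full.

Answer: 0,2,4

Derivation:
col 0: top cell = '.' → open
col 1: top cell = 'X' → FULL
col 2: top cell = '.' → open
col 3: top cell = 'O' → FULL
col 4: top cell = '.' → open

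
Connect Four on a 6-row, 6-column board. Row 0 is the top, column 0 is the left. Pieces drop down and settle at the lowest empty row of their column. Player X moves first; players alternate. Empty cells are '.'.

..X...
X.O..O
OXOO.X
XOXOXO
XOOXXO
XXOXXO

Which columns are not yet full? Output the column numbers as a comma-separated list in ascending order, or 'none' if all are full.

col 0: top cell = '.' → open
col 1: top cell = '.' → open
col 2: top cell = 'X' → FULL
col 3: top cell = '.' → open
col 4: top cell = '.' → open
col 5: top cell = '.' → open

Answer: 0,1,3,4,5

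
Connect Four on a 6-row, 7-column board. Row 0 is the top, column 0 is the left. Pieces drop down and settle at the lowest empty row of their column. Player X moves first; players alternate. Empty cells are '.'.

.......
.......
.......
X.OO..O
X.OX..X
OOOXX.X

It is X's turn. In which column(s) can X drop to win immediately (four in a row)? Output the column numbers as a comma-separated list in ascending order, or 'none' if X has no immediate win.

Answer: 5

Derivation:
col 0: drop X → no win
col 1: drop X → no win
col 2: drop X → no win
col 3: drop X → no win
col 4: drop X → no win
col 5: drop X → WIN!
col 6: drop X → no win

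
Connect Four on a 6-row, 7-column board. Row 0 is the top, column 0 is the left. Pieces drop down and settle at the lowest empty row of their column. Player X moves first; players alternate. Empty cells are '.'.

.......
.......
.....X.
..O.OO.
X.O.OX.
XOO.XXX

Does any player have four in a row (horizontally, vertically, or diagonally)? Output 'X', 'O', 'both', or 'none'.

none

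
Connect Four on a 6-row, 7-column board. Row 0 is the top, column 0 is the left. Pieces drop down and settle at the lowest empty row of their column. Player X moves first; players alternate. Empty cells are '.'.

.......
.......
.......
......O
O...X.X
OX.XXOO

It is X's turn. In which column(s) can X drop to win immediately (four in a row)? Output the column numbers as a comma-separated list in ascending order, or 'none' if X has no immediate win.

col 0: drop X → no win
col 1: drop X → no win
col 2: drop X → WIN!
col 3: drop X → no win
col 4: drop X → no win
col 5: drop X → no win
col 6: drop X → no win

Answer: 2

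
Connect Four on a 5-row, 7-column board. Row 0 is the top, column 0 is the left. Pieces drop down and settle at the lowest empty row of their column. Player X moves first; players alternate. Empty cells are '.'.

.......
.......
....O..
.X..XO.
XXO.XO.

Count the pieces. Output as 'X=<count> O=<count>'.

X=5 O=4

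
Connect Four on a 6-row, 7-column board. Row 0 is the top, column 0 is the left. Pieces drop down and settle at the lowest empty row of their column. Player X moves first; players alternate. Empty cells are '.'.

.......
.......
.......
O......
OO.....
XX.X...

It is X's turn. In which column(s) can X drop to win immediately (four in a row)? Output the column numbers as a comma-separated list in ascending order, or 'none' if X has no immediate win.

Answer: 2

Derivation:
col 0: drop X → no win
col 1: drop X → no win
col 2: drop X → WIN!
col 3: drop X → no win
col 4: drop X → no win
col 5: drop X → no win
col 6: drop X → no win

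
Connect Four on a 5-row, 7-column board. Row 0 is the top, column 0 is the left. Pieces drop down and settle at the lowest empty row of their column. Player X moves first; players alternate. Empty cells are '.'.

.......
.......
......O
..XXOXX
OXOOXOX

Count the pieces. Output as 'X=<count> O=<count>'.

X=7 O=6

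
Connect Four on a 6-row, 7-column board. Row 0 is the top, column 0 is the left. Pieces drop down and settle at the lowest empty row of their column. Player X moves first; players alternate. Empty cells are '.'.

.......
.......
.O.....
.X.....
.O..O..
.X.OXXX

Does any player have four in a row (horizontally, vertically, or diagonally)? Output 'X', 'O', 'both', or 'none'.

none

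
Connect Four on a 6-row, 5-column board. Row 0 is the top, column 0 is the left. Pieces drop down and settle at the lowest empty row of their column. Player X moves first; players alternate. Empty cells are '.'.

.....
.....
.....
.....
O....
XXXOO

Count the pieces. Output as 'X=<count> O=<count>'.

X=3 O=3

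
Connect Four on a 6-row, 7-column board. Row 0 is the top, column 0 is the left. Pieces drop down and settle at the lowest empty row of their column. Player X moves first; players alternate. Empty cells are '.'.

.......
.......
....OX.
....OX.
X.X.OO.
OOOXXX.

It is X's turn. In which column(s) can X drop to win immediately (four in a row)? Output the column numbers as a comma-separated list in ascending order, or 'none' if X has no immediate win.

Answer: 6

Derivation:
col 0: drop X → no win
col 1: drop X → no win
col 2: drop X → no win
col 3: drop X → no win
col 4: drop X → no win
col 5: drop X → no win
col 6: drop X → WIN!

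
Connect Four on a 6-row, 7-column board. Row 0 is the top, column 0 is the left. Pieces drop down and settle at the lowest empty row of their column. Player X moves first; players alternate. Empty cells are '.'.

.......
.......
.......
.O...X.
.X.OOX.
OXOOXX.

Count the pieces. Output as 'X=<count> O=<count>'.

X=6 O=6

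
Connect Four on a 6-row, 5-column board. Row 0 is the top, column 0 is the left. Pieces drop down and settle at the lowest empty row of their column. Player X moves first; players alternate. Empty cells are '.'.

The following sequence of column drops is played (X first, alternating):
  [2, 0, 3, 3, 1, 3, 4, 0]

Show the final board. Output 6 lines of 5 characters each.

Answer: .....
.....
.....
...O.
O..O.
OXXXX

Derivation:
Move 1: X drops in col 2, lands at row 5
Move 2: O drops in col 0, lands at row 5
Move 3: X drops in col 3, lands at row 5
Move 4: O drops in col 3, lands at row 4
Move 5: X drops in col 1, lands at row 5
Move 6: O drops in col 3, lands at row 3
Move 7: X drops in col 4, lands at row 5
Move 8: O drops in col 0, lands at row 4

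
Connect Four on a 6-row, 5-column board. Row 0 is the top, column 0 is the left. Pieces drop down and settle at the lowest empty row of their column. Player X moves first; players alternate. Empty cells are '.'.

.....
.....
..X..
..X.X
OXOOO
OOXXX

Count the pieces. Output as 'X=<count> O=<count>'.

X=7 O=6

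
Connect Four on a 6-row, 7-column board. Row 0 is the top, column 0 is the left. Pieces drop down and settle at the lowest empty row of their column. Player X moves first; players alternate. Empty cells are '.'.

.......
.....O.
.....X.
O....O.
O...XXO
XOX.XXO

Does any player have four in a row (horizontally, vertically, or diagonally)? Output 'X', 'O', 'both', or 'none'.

none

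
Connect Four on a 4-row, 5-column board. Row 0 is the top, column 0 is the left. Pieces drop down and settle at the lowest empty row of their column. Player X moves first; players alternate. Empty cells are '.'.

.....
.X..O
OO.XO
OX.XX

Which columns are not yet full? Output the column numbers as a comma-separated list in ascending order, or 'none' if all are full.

col 0: top cell = '.' → open
col 1: top cell = '.' → open
col 2: top cell = '.' → open
col 3: top cell = '.' → open
col 4: top cell = '.' → open

Answer: 0,1,2,3,4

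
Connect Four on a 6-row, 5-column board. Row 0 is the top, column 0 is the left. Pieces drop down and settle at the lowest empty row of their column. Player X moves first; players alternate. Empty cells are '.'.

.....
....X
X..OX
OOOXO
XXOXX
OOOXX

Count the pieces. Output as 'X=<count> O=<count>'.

X=10 O=9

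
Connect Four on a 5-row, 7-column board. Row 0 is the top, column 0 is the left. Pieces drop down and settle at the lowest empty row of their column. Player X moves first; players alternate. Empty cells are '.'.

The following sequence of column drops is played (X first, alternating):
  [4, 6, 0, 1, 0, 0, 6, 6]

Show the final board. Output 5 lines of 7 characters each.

Move 1: X drops in col 4, lands at row 4
Move 2: O drops in col 6, lands at row 4
Move 3: X drops in col 0, lands at row 4
Move 4: O drops in col 1, lands at row 4
Move 5: X drops in col 0, lands at row 3
Move 6: O drops in col 0, lands at row 2
Move 7: X drops in col 6, lands at row 3
Move 8: O drops in col 6, lands at row 2

Answer: .......
.......
O.....O
X.....X
XO..X.O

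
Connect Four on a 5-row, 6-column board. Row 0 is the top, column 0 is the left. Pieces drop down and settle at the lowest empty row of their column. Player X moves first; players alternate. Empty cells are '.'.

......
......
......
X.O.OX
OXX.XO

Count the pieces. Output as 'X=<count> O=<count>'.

X=5 O=4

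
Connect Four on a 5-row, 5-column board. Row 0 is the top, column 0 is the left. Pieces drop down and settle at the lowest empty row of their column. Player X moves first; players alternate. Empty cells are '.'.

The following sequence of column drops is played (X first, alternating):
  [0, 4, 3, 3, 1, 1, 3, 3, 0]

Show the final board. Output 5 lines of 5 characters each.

Answer: .....
...O.
...X.
XO.O.
XX.XO

Derivation:
Move 1: X drops in col 0, lands at row 4
Move 2: O drops in col 4, lands at row 4
Move 3: X drops in col 3, lands at row 4
Move 4: O drops in col 3, lands at row 3
Move 5: X drops in col 1, lands at row 4
Move 6: O drops in col 1, lands at row 3
Move 7: X drops in col 3, lands at row 2
Move 8: O drops in col 3, lands at row 1
Move 9: X drops in col 0, lands at row 3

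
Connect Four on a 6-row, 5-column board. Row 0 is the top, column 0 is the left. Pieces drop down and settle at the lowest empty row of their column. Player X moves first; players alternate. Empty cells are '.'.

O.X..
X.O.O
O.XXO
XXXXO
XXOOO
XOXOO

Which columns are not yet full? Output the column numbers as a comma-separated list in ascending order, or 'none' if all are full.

Answer: 1,3,4

Derivation:
col 0: top cell = 'O' → FULL
col 1: top cell = '.' → open
col 2: top cell = 'X' → FULL
col 3: top cell = '.' → open
col 4: top cell = '.' → open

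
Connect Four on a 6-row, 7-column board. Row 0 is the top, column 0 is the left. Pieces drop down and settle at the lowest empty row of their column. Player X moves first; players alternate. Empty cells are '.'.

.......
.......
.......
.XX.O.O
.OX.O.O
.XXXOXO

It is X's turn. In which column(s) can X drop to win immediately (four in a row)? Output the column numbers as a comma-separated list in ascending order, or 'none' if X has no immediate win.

col 0: drop X → WIN!
col 1: drop X → no win
col 2: drop X → WIN!
col 3: drop X → no win
col 4: drop X → no win
col 5: drop X → no win
col 6: drop X → no win

Answer: 0,2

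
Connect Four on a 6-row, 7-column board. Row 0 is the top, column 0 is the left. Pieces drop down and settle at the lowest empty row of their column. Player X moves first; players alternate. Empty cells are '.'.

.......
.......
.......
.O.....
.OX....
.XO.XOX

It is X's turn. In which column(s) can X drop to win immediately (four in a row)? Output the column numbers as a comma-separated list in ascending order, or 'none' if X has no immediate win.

col 0: drop X → no win
col 1: drop X → no win
col 2: drop X → no win
col 3: drop X → no win
col 4: drop X → no win
col 5: drop X → no win
col 6: drop X → no win

Answer: none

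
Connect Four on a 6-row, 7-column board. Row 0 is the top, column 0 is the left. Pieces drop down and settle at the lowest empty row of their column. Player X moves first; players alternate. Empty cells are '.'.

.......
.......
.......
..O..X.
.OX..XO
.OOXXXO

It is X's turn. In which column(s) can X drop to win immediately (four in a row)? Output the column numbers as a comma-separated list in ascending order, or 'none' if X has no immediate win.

col 0: drop X → no win
col 1: drop X → no win
col 2: drop X → no win
col 3: drop X → no win
col 4: drop X → no win
col 5: drop X → WIN!
col 6: drop X → no win

Answer: 5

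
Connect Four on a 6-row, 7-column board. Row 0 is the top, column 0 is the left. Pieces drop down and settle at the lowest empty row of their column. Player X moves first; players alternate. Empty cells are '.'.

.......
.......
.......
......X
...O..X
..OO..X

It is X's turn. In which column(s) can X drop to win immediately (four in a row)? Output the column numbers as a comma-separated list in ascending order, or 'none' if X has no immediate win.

col 0: drop X → no win
col 1: drop X → no win
col 2: drop X → no win
col 3: drop X → no win
col 4: drop X → no win
col 5: drop X → no win
col 6: drop X → WIN!

Answer: 6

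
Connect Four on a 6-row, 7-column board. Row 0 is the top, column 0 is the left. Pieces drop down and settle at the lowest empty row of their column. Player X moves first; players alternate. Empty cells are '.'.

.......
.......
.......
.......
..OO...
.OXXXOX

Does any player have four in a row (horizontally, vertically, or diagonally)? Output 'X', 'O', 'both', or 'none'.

none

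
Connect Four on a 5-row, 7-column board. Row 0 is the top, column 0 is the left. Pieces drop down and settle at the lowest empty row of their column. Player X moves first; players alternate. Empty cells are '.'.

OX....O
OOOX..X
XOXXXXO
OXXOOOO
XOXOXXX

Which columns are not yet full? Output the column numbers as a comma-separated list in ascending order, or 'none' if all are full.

col 0: top cell = 'O' → FULL
col 1: top cell = 'X' → FULL
col 2: top cell = '.' → open
col 3: top cell = '.' → open
col 4: top cell = '.' → open
col 5: top cell = '.' → open
col 6: top cell = 'O' → FULL

Answer: 2,3,4,5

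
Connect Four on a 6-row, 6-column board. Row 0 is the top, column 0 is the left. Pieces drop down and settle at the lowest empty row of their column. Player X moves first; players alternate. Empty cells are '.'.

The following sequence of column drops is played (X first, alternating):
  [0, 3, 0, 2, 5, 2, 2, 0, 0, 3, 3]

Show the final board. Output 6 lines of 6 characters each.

Move 1: X drops in col 0, lands at row 5
Move 2: O drops in col 3, lands at row 5
Move 3: X drops in col 0, lands at row 4
Move 4: O drops in col 2, lands at row 5
Move 5: X drops in col 5, lands at row 5
Move 6: O drops in col 2, lands at row 4
Move 7: X drops in col 2, lands at row 3
Move 8: O drops in col 0, lands at row 3
Move 9: X drops in col 0, lands at row 2
Move 10: O drops in col 3, lands at row 4
Move 11: X drops in col 3, lands at row 3

Answer: ......
......
X.....
O.XX..
X.OO..
X.OO.X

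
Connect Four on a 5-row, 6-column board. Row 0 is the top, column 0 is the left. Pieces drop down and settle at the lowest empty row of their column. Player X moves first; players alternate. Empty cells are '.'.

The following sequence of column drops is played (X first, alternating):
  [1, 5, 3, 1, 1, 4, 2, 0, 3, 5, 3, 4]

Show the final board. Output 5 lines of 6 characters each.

Move 1: X drops in col 1, lands at row 4
Move 2: O drops in col 5, lands at row 4
Move 3: X drops in col 3, lands at row 4
Move 4: O drops in col 1, lands at row 3
Move 5: X drops in col 1, lands at row 2
Move 6: O drops in col 4, lands at row 4
Move 7: X drops in col 2, lands at row 4
Move 8: O drops in col 0, lands at row 4
Move 9: X drops in col 3, lands at row 3
Move 10: O drops in col 5, lands at row 3
Move 11: X drops in col 3, lands at row 2
Move 12: O drops in col 4, lands at row 3

Answer: ......
......
.X.X..
.O.XOO
OXXXOO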